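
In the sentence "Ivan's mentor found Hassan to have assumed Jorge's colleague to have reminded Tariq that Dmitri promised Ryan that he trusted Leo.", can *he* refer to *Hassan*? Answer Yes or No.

*he* is a pronoun; Principle B requires it to be free in its binding domain — the clause headed by 'trusted'.
— Hassan: subject of the clause headed by 'assumed'; c-commands the pronoun but lies outside its binding domain — allowed.

Yes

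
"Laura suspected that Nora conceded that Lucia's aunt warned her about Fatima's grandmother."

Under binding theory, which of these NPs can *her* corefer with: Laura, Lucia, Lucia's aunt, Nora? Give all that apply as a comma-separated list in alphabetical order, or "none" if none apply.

Laura, Lucia, Nora

*her* is a pronoun; Principle B requires it to be free in its binding domain — the clause headed by 'warned'.
— Laura: subject of the matrix clause; c-commands the pronoun but lies outside its binding domain — allowed.
— Lucia: possessor inside the subject DP of the clause headed by 'warned'; does not c-command the pronoun — Principle B does not apply; allowed.
— Lucia's aunt: subject of the clause headed by 'warned'; c-commands the pronoun within its binding domain — blocked (Principle B).
— Nora: subject of the clause headed by 'conceded'; c-commands the pronoun but lies outside its binding domain — allowed.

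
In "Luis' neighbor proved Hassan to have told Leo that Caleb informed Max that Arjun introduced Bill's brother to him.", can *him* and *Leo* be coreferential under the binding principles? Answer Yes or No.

*Leo* is an R-expression; Principle C requires it to be free (not bound by any c-commanding expression).
— him: second object of the clause headed by 'introduced'; the pronoun does not c-command the R-expression — coreference allowed.

Yes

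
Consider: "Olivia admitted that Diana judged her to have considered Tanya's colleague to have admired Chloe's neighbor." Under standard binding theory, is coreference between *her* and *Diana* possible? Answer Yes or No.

*Diana* is an R-expression; Principle C requires it to be free (not bound by any c-commanding expression).
— her: subject of the clause headed by 'considered'; the R-expression locally c-commands the pronoun — coreference blocked (Principle B on the pronoun).

No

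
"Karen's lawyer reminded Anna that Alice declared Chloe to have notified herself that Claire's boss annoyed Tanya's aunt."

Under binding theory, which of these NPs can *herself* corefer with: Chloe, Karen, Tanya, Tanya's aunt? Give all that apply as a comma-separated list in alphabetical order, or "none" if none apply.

Chloe

*herself* is a reflexive; Principle A requires it to be bound within its binding domain — the clause headed by 'notified'.
— Chloe: subject of the clause headed by 'notified'; c-commands the reflexive within its binding domain — allowed (Principle A).
— Karen: possessor inside the subject DP of the matrix clause; does not c-command the reflexive — cannot bind it (Principle A).
— Tanya: possessor inside the object DP of the clause headed by 'annoyed'; does not c-command the reflexive — cannot bind it (Principle A).
— Tanya's aunt: object of the clause headed by 'annoyed'; does not c-command the reflexive — cannot bind it (Principle A).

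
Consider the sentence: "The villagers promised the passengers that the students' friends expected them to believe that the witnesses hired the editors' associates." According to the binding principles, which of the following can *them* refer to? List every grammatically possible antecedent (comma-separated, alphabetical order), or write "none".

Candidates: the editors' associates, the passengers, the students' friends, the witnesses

*them* is a pronoun; Principle B requires it to be free in its binding domain — the clause headed by 'expected'.
— the editors' associates: object of the clause headed by 'hired'; is c-commanded by the pronoun; coreference would bind this R-expression — blocked (Principle C).
— the passengers: object of the matrix clause; c-commands the pronoun but lies outside its binding domain — allowed.
— the students' friends: subject of the clause headed by 'expected'; c-commands the pronoun within its binding domain — blocked (Principle B).
— the witnesses: subject of the clause headed by 'hired'; is c-commanded by the pronoun; coreference would bind this R-expression — blocked (Principle C).

the passengers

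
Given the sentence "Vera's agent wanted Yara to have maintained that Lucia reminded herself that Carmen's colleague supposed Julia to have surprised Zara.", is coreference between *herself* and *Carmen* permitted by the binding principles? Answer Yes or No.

*herself* is a reflexive; Principle A requires it to be bound within its binding domain — the clause headed by 'reminded'.
— Carmen: possessor inside the subject DP of the clause headed by 'supposed'; does not c-command the reflexive — cannot bind it (Principle A).

No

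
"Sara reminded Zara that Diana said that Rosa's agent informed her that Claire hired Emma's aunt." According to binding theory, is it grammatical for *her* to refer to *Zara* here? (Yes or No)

*Zara* is an R-expression; Principle C requires it to be free (not bound by any c-commanding expression).
— her: object of the clause headed by 'informed'; the pronoun does not c-command the R-expression — coreference allowed.

Yes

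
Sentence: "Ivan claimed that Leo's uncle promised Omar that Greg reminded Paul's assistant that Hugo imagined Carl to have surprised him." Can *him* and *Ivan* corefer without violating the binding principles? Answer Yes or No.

Yes

*Ivan* is an R-expression; Principle C requires it to be free (not bound by any c-commanding expression).
— him: object of the clause headed by 'surprised'; the pronoun does not c-command the R-expression — coreference allowed.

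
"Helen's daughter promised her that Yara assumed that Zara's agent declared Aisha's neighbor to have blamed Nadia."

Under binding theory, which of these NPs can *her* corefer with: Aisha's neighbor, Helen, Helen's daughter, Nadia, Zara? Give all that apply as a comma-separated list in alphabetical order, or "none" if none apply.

*her* is a pronoun; Principle B requires it to be free in its binding domain — the matrix clause.
— Aisha's neighbor: subject of the clause headed by 'blamed'; is c-commanded by the pronoun; coreference would bind this R-expression — blocked (Principle C).
— Helen: possessor inside the subject DP of the matrix clause; does not c-command the pronoun — Principle B does not apply; allowed.
— Helen's daughter: subject of the matrix clause; c-commands the pronoun within its binding domain — blocked (Principle B).
— Nadia: object of the clause headed by 'blamed'; is c-commanded by the pronoun; coreference would bind this R-expression — blocked (Principle C).
— Zara: possessor inside the subject DP of the clause headed by 'declared'; is c-commanded by the pronoun; coreference would bind this R-expression — blocked (Principle C).

Helen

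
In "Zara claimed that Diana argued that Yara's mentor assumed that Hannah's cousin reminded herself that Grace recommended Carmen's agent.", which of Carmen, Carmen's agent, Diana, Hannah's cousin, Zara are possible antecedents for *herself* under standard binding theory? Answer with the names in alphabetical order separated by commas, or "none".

*herself* is a reflexive; Principle A requires it to be bound within its binding domain — the clause headed by 'reminded'.
— Carmen: possessor inside the object DP of the clause headed by 'recommended'; does not c-command the reflexive — cannot bind it (Principle A).
— Carmen's agent: object of the clause headed by 'recommended'; does not c-command the reflexive — cannot bind it (Principle A).
— Diana: subject of the clause headed by 'argued'; c-commands the reflexive but lies outside its binding domain — cannot bind it (Principle A).
— Hannah's cousin: subject of the clause headed by 'reminded'; c-commands the reflexive within its binding domain — allowed (Principle A).
— Zara: subject of the matrix clause; c-commands the reflexive but lies outside its binding domain — cannot bind it (Principle A).

Hannah's cousin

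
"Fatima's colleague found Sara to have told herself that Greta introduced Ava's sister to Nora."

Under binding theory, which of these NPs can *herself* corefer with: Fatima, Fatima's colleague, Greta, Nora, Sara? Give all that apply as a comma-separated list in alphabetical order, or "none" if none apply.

*herself* is a reflexive; Principle A requires it to be bound within its binding domain — the clause headed by 'told'.
— Fatima: possessor inside the subject DP of the matrix clause; does not c-command the reflexive — cannot bind it (Principle A).
— Fatima's colleague: subject of the matrix clause; c-commands the reflexive but lies outside its binding domain — cannot bind it (Principle A).
— Greta: subject of the clause headed by 'introduced'; does not c-command the reflexive — cannot bind it (Principle A).
— Nora: second object of the clause headed by 'introduced'; does not c-command the reflexive — cannot bind it (Principle A).
— Sara: subject of the clause headed by 'told'; c-commands the reflexive within its binding domain — allowed (Principle A).

Sara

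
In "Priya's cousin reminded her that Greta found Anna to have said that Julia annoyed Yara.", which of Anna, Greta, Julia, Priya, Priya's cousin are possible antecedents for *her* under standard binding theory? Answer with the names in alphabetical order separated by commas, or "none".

Priya

*her* is a pronoun; Principle B requires it to be free in its binding domain — the matrix clause.
— Anna: subject of the clause headed by 'said'; is c-commanded by the pronoun; coreference would bind this R-expression — blocked (Principle C).
— Greta: subject of the clause headed by 'found'; is c-commanded by the pronoun; coreference would bind this R-expression — blocked (Principle C).
— Julia: subject of the clause headed by 'annoyed'; is c-commanded by the pronoun; coreference would bind this R-expression — blocked (Principle C).
— Priya: possessor inside the subject DP of the matrix clause; does not c-command the pronoun — Principle B does not apply; allowed.
— Priya's cousin: subject of the matrix clause; c-commands the pronoun within its binding domain — blocked (Principle B).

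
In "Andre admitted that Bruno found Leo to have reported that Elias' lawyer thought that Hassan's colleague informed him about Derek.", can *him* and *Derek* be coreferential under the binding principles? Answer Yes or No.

*Derek* is an R-expression; Principle C requires it to be free (not bound by any c-commanding expression).
— him: object of the clause headed by 'informed'; the pronoun c-commands the R-expression — coreference blocked (Principle C).

No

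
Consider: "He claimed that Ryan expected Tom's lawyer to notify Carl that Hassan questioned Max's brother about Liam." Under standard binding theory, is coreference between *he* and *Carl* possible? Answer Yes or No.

*Carl* is an R-expression; Principle C requires it to be free (not bound by any c-commanding expression).
— he: subject of the matrix clause; the pronoun c-commands the R-expression — coreference blocked (Principle C).

No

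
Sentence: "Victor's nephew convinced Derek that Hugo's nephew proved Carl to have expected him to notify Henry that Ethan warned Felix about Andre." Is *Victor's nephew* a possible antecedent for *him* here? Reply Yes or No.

Yes

*him* is a pronoun; Principle B requires it to be free in its binding domain — the clause headed by 'expected'.
— Victor's nephew: subject of the matrix clause; c-commands the pronoun but lies outside its binding domain — allowed.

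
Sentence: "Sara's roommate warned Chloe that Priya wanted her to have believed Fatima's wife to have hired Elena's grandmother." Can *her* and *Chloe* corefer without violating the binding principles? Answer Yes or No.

*Chloe* is an R-expression; Principle C requires it to be free (not bound by any c-commanding expression).
— her: subject of the clause headed by 'believed'; the pronoun does not c-command the R-expression — coreference allowed.

Yes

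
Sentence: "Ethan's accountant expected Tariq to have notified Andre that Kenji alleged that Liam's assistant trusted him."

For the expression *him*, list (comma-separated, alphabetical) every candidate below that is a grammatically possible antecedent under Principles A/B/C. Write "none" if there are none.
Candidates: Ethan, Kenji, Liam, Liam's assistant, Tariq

Ethan, Kenji, Liam, Tariq

*him* is a pronoun; Principle B requires it to be free in its binding domain — the clause headed by 'trusted'.
— Ethan: possessor inside the subject DP of the matrix clause; does not c-command the pronoun — Principle B does not apply; allowed.
— Kenji: subject of the clause headed by 'alleged'; c-commands the pronoun but lies outside its binding domain — allowed.
— Liam: possessor inside the subject DP of the clause headed by 'trusted'; does not c-command the pronoun — Principle B does not apply; allowed.
— Liam's assistant: subject of the clause headed by 'trusted'; c-commands the pronoun within its binding domain — blocked (Principle B).
— Tariq: subject of the clause headed by 'notified'; c-commands the pronoun but lies outside its binding domain — allowed.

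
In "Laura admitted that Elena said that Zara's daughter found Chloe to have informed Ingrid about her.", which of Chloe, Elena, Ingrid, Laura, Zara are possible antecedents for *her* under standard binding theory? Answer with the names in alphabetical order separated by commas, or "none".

*her* is a pronoun; Principle B requires it to be free in its binding domain — the clause headed by 'informed'.
— Chloe: subject of the clause headed by 'informed'; c-commands the pronoun within its binding domain — blocked (Principle B).
— Elena: subject of the clause headed by 'said'; c-commands the pronoun but lies outside its binding domain — allowed.
— Ingrid: object of the clause headed by 'informed'; c-commands the pronoun within its binding domain — blocked (Principle B).
— Laura: subject of the matrix clause; c-commands the pronoun but lies outside its binding domain — allowed.
— Zara: possessor inside the subject DP of the clause headed by 'found'; does not c-command the pronoun — Principle B does not apply; allowed.

Elena, Laura, Zara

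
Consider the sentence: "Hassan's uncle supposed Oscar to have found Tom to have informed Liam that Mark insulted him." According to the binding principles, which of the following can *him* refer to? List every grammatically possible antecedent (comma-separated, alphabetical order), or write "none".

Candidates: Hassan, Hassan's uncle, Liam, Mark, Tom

Hassan, Hassan's uncle, Liam, Tom

*him* is a pronoun; Principle B requires it to be free in its binding domain — the clause headed by 'insulted'.
— Hassan: possessor inside the subject DP of the matrix clause; does not c-command the pronoun — Principle B does not apply; allowed.
— Hassan's uncle: subject of the matrix clause; c-commands the pronoun but lies outside its binding domain — allowed.
— Liam: object of the clause headed by 'informed'; c-commands the pronoun but lies outside its binding domain — allowed.
— Mark: subject of the clause headed by 'insulted'; c-commands the pronoun within its binding domain — blocked (Principle B).
— Tom: subject of the clause headed by 'informed'; c-commands the pronoun but lies outside its binding domain — allowed.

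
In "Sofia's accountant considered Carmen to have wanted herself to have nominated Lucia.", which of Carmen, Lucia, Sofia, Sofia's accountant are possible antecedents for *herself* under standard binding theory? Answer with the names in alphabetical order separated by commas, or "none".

*herself* is a reflexive; Principle A requires it to be bound within its binding domain — the clause headed by 'wanted'.
— Carmen: subject of the clause headed by 'wanted'; c-commands the reflexive within its binding domain — allowed (Principle A).
— Lucia: object of the clause headed by 'nominated'; does not c-command the reflexive — cannot bind it (Principle A).
— Sofia: possessor inside the subject DP of the matrix clause; does not c-command the reflexive — cannot bind it (Principle A).
— Sofia's accountant: subject of the matrix clause; c-commands the reflexive but lies outside its binding domain — cannot bind it (Principle A).

Carmen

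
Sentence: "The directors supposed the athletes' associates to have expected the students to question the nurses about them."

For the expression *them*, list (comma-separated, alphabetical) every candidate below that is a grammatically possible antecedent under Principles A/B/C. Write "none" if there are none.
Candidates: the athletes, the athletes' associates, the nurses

the athletes, the athletes' associates

*them* is a pronoun; Principle B requires it to be free in its binding domain — the clause headed by 'question'.
— the athletes: possessor inside the subject DP of the clause headed by 'expected'; does not c-command the pronoun — Principle B does not apply; allowed.
— the athletes' associates: subject of the clause headed by 'expected'; c-commands the pronoun but lies outside its binding domain — allowed.
— the nurses: object of the clause headed by 'question'; c-commands the pronoun within its binding domain — blocked (Principle B).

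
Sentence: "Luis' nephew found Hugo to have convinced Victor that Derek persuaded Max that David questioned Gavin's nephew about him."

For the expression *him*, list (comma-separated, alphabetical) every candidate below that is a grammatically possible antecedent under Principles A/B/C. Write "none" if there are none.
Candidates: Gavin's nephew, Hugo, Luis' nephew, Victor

*him* is a pronoun; Principle B requires it to be free in its binding domain — the clause headed by 'questioned'.
— Gavin's nephew: object of the clause headed by 'questioned'; c-commands the pronoun within its binding domain — blocked (Principle B).
— Hugo: subject of the clause headed by 'convinced'; c-commands the pronoun but lies outside its binding domain — allowed.
— Luis' nephew: subject of the matrix clause; c-commands the pronoun but lies outside its binding domain — allowed.
— Victor: object of the clause headed by 'convinced'; c-commands the pronoun but lies outside its binding domain — allowed.

Hugo, Luis' nephew, Victor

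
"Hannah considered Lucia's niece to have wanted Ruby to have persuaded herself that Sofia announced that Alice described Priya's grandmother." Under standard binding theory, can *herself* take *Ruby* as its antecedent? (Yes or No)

Yes

*herself* is a reflexive; Principle A requires it to be bound within its binding domain — the clause headed by 'persuaded'.
— Ruby: subject of the clause headed by 'persuaded'; c-commands the reflexive within its binding domain — allowed (Principle A).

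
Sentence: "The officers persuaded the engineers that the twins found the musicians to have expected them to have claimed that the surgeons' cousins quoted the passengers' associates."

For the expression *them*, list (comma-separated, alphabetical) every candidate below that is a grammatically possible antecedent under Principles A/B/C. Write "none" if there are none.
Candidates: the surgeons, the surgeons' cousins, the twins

the twins

*them* is a pronoun; Principle B requires it to be free in its binding domain — the clause headed by 'expected'.
— the surgeons: possessor inside the subject DP of the clause headed by 'quoted'; is c-commanded by the pronoun; coreference would bind this R-expression — blocked (Principle C).
— the surgeons' cousins: subject of the clause headed by 'quoted'; is c-commanded by the pronoun; coreference would bind this R-expression — blocked (Principle C).
— the twins: subject of the clause headed by 'found'; c-commands the pronoun but lies outside its binding domain — allowed.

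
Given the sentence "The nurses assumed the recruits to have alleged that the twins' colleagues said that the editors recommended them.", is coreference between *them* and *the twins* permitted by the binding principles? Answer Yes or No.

Yes

*them* is a pronoun; Principle B requires it to be free in its binding domain — the clause headed by 'recommended'.
— the twins: possessor inside the subject DP of the clause headed by 'said'; does not c-command the pronoun — Principle B does not apply; allowed.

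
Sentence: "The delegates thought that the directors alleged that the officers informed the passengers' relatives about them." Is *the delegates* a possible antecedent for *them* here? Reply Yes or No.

*them* is a pronoun; Principle B requires it to be free in its binding domain — the clause headed by 'informed'.
— the delegates: subject of the matrix clause; c-commands the pronoun but lies outside its binding domain — allowed.

Yes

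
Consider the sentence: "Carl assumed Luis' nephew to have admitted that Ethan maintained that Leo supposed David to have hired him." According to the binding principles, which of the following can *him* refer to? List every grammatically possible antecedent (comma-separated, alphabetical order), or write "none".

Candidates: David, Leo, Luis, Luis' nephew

*him* is a pronoun; Principle B requires it to be free in its binding domain — the clause headed by 'hired'.
— David: subject of the clause headed by 'hired'; c-commands the pronoun within its binding domain — blocked (Principle B).
— Leo: subject of the clause headed by 'supposed'; c-commands the pronoun but lies outside its binding domain — allowed.
— Luis: possessor inside the subject DP of the clause headed by 'admitted'; does not c-command the pronoun — Principle B does not apply; allowed.
— Luis' nephew: subject of the clause headed by 'admitted'; c-commands the pronoun but lies outside its binding domain — allowed.

Leo, Luis, Luis' nephew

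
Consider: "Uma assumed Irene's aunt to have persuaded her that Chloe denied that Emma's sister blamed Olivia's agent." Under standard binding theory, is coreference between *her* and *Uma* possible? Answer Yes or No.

Yes

*Uma* is an R-expression; Principle C requires it to be free (not bound by any c-commanding expression).
— her: object of the clause headed by 'persuaded'; the pronoun does not c-command the R-expression — coreference allowed.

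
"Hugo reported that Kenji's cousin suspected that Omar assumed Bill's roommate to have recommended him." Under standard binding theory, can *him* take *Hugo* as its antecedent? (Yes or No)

Yes

*him* is a pronoun; Principle B requires it to be free in its binding domain — the clause headed by 'recommended'.
— Hugo: subject of the matrix clause; c-commands the pronoun but lies outside its binding domain — allowed.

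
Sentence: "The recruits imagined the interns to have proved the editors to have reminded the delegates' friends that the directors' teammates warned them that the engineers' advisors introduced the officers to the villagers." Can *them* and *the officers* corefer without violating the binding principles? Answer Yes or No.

*the officers* is an R-expression; Principle C requires it to be free (not bound by any c-commanding expression).
— them: object of the clause headed by 'warned'; the pronoun c-commands the R-expression — coreference blocked (Principle C).

No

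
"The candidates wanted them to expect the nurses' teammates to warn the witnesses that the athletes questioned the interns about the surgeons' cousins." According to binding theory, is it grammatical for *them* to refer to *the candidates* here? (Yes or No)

No

*the candidates* is an R-expression; Principle C requires it to be free (not bound by any c-commanding expression).
— them: subject of the clause headed by 'expect'; the R-expression locally c-commands the pronoun — coreference blocked (Principle B on the pronoun).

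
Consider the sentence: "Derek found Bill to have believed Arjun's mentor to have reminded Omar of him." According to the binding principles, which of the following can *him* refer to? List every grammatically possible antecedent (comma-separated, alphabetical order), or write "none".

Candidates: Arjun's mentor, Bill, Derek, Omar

Bill, Derek

*him* is a pronoun; Principle B requires it to be free in its binding domain — the clause headed by 'reminded'.
— Arjun's mentor: subject of the clause headed by 'reminded'; c-commands the pronoun within its binding domain — blocked (Principle B).
— Bill: subject of the clause headed by 'believed'; c-commands the pronoun but lies outside its binding domain — allowed.
— Derek: subject of the matrix clause; c-commands the pronoun but lies outside its binding domain — allowed.
— Omar: object of the clause headed by 'reminded'; c-commands the pronoun within its binding domain — blocked (Principle B).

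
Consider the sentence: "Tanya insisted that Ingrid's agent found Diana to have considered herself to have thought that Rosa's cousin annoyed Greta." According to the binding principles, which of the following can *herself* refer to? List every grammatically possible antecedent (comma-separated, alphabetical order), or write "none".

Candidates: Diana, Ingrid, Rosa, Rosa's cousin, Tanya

Diana

*herself* is a reflexive; Principle A requires it to be bound within its binding domain — the clause headed by 'considered'.
— Diana: subject of the clause headed by 'considered'; c-commands the reflexive within its binding domain — allowed (Principle A).
— Ingrid: possessor inside the subject DP of the clause headed by 'found'; does not c-command the reflexive — cannot bind it (Principle A).
— Rosa: possessor inside the subject DP of the clause headed by 'annoyed'; does not c-command the reflexive — cannot bind it (Principle A).
— Rosa's cousin: subject of the clause headed by 'annoyed'; does not c-command the reflexive — cannot bind it (Principle A).
— Tanya: subject of the matrix clause; c-commands the reflexive but lies outside its binding domain — cannot bind it (Principle A).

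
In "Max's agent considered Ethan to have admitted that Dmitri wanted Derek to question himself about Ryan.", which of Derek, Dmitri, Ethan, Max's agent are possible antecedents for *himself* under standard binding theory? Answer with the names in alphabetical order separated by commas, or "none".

*himself* is a reflexive; Principle A requires it to be bound within its binding domain — the clause headed by 'question'.
— Derek: subject of the clause headed by 'question'; c-commands the reflexive within its binding domain — allowed (Principle A).
— Dmitri: subject of the clause headed by 'wanted'; c-commands the reflexive but lies outside its binding domain — cannot bind it (Principle A).
— Ethan: subject of the clause headed by 'admitted'; c-commands the reflexive but lies outside its binding domain — cannot bind it (Principle A).
— Max's agent: subject of the matrix clause; c-commands the reflexive but lies outside its binding domain — cannot bind it (Principle A).

Derek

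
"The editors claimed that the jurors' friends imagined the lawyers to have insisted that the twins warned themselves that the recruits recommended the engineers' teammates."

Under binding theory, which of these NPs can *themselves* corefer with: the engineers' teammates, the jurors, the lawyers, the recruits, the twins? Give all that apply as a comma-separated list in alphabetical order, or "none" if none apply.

the twins

*themselves* is a reflexive; Principle A requires it to be bound within its binding domain — the clause headed by 'warned'.
— the engineers' teammates: object of the clause headed by 'recommended'; does not c-command the reflexive — cannot bind it (Principle A).
— the jurors: possessor inside the subject DP of the clause headed by 'imagined'; does not c-command the reflexive — cannot bind it (Principle A).
— the lawyers: subject of the clause headed by 'insisted'; c-commands the reflexive but lies outside its binding domain — cannot bind it (Principle A).
— the recruits: subject of the clause headed by 'recommended'; does not c-command the reflexive — cannot bind it (Principle A).
— the twins: subject of the clause headed by 'warned'; c-commands the reflexive within its binding domain — allowed (Principle A).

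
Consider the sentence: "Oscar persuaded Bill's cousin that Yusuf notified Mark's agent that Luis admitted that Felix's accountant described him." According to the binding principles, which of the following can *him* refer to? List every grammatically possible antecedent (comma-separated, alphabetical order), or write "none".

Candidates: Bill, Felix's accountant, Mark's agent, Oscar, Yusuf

*him* is a pronoun; Principle B requires it to be free in its binding domain — the clause headed by 'described'.
— Bill: possessor inside the object DP of the matrix clause; does not c-command the pronoun — Principle B does not apply; allowed.
— Felix's accountant: subject of the clause headed by 'described'; c-commands the pronoun within its binding domain — blocked (Principle B).
— Mark's agent: object of the clause headed by 'notified'; c-commands the pronoun but lies outside its binding domain — allowed.
— Oscar: subject of the matrix clause; c-commands the pronoun but lies outside its binding domain — allowed.
— Yusuf: subject of the clause headed by 'notified'; c-commands the pronoun but lies outside its binding domain — allowed.

Bill, Mark's agent, Oscar, Yusuf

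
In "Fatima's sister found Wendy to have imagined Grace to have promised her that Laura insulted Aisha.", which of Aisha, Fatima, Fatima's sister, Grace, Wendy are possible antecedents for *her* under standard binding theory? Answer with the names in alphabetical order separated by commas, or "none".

Fatima, Fatima's sister, Wendy

*her* is a pronoun; Principle B requires it to be free in its binding domain — the clause headed by 'promised'.
— Aisha: object of the clause headed by 'insulted'; is c-commanded by the pronoun; coreference would bind this R-expression — blocked (Principle C).
— Fatima: possessor inside the subject DP of the matrix clause; does not c-command the pronoun — Principle B does not apply; allowed.
— Fatima's sister: subject of the matrix clause; c-commands the pronoun but lies outside its binding domain — allowed.
— Grace: subject of the clause headed by 'promised'; c-commands the pronoun within its binding domain — blocked (Principle B).
— Wendy: subject of the clause headed by 'imagined'; c-commands the pronoun but lies outside its binding domain — allowed.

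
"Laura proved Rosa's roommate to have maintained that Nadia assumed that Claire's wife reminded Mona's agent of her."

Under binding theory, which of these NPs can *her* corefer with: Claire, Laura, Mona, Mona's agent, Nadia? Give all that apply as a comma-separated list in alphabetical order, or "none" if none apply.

Claire, Laura, Mona, Nadia

*her* is a pronoun; Principle B requires it to be free in its binding domain — the clause headed by 'reminded'.
— Claire: possessor inside the subject DP of the clause headed by 'reminded'; does not c-command the pronoun — Principle B does not apply; allowed.
— Laura: subject of the matrix clause; c-commands the pronoun but lies outside its binding domain — allowed.
— Mona: possessor inside the object DP of the clause headed by 'reminded'; does not c-command the pronoun — Principle B does not apply; allowed.
— Mona's agent: object of the clause headed by 'reminded'; c-commands the pronoun within its binding domain — blocked (Principle B).
— Nadia: subject of the clause headed by 'assumed'; c-commands the pronoun but lies outside its binding domain — allowed.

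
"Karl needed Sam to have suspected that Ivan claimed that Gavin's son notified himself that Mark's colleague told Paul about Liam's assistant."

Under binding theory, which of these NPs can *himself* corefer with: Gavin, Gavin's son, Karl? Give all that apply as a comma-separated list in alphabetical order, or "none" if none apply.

*himself* is a reflexive; Principle A requires it to be bound within its binding domain — the clause headed by 'notified'.
— Gavin: possessor inside the subject DP of the clause headed by 'notified'; does not c-command the reflexive — cannot bind it (Principle A).
— Gavin's son: subject of the clause headed by 'notified'; c-commands the reflexive within its binding domain — allowed (Principle A).
— Karl: subject of the matrix clause; c-commands the reflexive but lies outside its binding domain — cannot bind it (Principle A).

Gavin's son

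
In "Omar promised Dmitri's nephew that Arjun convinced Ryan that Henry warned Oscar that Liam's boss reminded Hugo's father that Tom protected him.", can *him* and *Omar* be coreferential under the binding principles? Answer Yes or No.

Yes

*Omar* is an R-expression; Principle C requires it to be free (not bound by any c-commanding expression).
— him: object of the clause headed by 'protected'; the pronoun does not c-command the R-expression — coreference allowed.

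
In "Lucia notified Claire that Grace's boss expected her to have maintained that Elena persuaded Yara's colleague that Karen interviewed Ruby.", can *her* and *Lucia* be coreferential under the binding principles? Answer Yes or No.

*Lucia* is an R-expression; Principle C requires it to be free (not bound by any c-commanding expression).
— her: subject of the clause headed by 'maintained'; the pronoun does not c-command the R-expression — coreference allowed.

Yes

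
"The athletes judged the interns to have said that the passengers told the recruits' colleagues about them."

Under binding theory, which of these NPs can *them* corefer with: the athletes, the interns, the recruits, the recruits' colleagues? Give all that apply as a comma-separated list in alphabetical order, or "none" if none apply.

the athletes, the interns, the recruits

*them* is a pronoun; Principle B requires it to be free in its binding domain — the clause headed by 'told'.
— the athletes: subject of the matrix clause; c-commands the pronoun but lies outside its binding domain — allowed.
— the interns: subject of the clause headed by 'said'; c-commands the pronoun but lies outside its binding domain — allowed.
— the recruits: possessor inside the object DP of the clause headed by 'told'; does not c-command the pronoun — Principle B does not apply; allowed.
— the recruits' colleagues: object of the clause headed by 'told'; c-commands the pronoun within its binding domain — blocked (Principle B).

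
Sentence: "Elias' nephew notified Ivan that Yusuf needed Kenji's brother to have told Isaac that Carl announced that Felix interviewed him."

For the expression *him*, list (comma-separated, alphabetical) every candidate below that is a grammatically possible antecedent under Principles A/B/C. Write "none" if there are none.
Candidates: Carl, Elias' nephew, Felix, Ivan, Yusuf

Carl, Elias' nephew, Ivan, Yusuf

*him* is a pronoun; Principle B requires it to be free in its binding domain — the clause headed by 'interviewed'.
— Carl: subject of the clause headed by 'announced'; c-commands the pronoun but lies outside its binding domain — allowed.
— Elias' nephew: subject of the matrix clause; c-commands the pronoun but lies outside its binding domain — allowed.
— Felix: subject of the clause headed by 'interviewed'; c-commands the pronoun within its binding domain — blocked (Principle B).
— Ivan: object of the matrix clause; c-commands the pronoun but lies outside its binding domain — allowed.
— Yusuf: subject of the clause headed by 'needed'; c-commands the pronoun but lies outside its binding domain — allowed.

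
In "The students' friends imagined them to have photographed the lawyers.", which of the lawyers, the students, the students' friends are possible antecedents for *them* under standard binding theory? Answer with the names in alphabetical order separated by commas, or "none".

*them* is a pronoun; Principle B requires it to be free in its binding domain — the matrix clause.
— the lawyers: object of the clause headed by 'photographed'; is c-commanded by the pronoun; coreference would bind this R-expression — blocked (Principle C).
— the students: possessor inside the subject DP of the matrix clause; does not c-command the pronoun — Principle B does not apply; allowed.
— the students' friends: subject of the matrix clause; c-commands the pronoun within its binding domain — blocked (Principle B).

the students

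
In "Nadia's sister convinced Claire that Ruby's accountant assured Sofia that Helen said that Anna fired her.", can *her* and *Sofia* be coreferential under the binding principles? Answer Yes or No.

*Sofia* is an R-expression; Principle C requires it to be free (not bound by any c-commanding expression).
— her: object of the clause headed by 'fired'; the pronoun does not c-command the R-expression — coreference allowed.

Yes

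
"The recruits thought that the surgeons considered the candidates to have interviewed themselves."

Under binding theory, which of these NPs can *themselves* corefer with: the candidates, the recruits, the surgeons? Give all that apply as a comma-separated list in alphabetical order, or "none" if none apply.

the candidates

*themselves* is a reflexive; Principle A requires it to be bound within its binding domain — the clause headed by 'interviewed'.
— the candidates: subject of the clause headed by 'interviewed'; c-commands the reflexive within its binding domain — allowed (Principle A).
— the recruits: subject of the matrix clause; c-commands the reflexive but lies outside its binding domain — cannot bind it (Principle A).
— the surgeons: subject of the clause headed by 'considered'; c-commands the reflexive but lies outside its binding domain — cannot bind it (Principle A).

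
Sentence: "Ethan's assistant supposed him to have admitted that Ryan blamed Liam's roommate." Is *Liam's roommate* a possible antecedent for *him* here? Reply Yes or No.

No

*him* is a pronoun; Principle B requires it to be free in its binding domain — the matrix clause.
— Liam's roommate: object of the clause headed by 'blamed'; is c-commanded by the pronoun; coreference would bind this R-expression — blocked (Principle C).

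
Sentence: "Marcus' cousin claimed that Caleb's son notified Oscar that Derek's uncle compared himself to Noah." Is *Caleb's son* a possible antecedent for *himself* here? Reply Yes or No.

No

*himself* is a reflexive; Principle A requires it to be bound within its binding domain — the clause headed by 'compared'.
— Caleb's son: subject of the clause headed by 'notified'; c-commands the reflexive but lies outside its binding domain — cannot bind it (Principle A).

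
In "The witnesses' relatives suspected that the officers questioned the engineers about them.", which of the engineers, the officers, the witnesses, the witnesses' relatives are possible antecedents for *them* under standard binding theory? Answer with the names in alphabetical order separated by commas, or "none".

*them* is a pronoun; Principle B requires it to be free in its binding domain — the clause headed by 'questioned'.
— the engineers: object of the clause headed by 'questioned'; c-commands the pronoun within its binding domain — blocked (Principle B).
— the officers: subject of the clause headed by 'questioned'; c-commands the pronoun within its binding domain — blocked (Principle B).
— the witnesses: possessor inside the subject DP of the matrix clause; does not c-command the pronoun — Principle B does not apply; allowed.
— the witnesses' relatives: subject of the matrix clause; c-commands the pronoun but lies outside its binding domain — allowed.

the witnesses, the witnesses' relatives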